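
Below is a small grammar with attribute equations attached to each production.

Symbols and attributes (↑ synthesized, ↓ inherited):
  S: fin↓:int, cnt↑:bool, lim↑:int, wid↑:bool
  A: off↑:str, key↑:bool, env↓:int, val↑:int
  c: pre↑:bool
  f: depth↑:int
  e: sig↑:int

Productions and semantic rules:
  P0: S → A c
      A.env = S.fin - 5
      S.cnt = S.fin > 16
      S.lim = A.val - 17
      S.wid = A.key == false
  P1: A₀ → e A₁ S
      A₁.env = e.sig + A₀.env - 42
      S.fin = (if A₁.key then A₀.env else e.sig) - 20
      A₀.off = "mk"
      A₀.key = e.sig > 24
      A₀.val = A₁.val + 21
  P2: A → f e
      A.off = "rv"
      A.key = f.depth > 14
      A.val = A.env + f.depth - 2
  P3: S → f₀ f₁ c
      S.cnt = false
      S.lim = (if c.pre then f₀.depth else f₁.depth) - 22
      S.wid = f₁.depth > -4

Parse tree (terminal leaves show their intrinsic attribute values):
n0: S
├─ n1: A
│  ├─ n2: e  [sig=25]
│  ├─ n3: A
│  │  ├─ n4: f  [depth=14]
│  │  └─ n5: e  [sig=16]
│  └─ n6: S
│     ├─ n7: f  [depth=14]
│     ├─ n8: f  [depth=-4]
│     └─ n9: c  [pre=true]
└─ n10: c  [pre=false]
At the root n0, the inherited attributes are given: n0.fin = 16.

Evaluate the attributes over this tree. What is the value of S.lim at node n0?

1. n0.fin = 16  [given at root]
2. n1.env = 11  [S.fin - 5]
3. n2.sig = 25  [terminal]
4. n3.env = -6  [e.sig + A₀.env - 42]
5. n4.depth = 14  [terminal]
6. n5.sig = 16  [terminal]
7. n3.off = "rv"  ["rv"]
8. n3.key = false  [f.depth > 14]
9. n3.val = 6  [A.env + f.depth - 2]
10. n6.fin = 5  [(if A₁.key then A₀.env else e.sig) - 20]
11. n7.depth = 14  [terminal]
12. n8.depth = -4  [terminal]
13. n9.pre = true  [terminal]
14. n6.cnt = false  [false]
15. n6.lim = -8  [(if c.pre then f₀.depth else f₁.depth) - 22]
16. n6.wid = false  [f₁.depth > -4]
17. n1.off = "mk"  ["mk"]
18. n1.key = true  [e.sig > 24]
19. n1.val = 27  [A₁.val + 21]
20. n10.pre = false  [terminal]
21. n0.cnt = false  [S.fin > 16]
22. n0.lim = 10  [A.val - 17]
23. n0.wid = false  [A.key == false]

10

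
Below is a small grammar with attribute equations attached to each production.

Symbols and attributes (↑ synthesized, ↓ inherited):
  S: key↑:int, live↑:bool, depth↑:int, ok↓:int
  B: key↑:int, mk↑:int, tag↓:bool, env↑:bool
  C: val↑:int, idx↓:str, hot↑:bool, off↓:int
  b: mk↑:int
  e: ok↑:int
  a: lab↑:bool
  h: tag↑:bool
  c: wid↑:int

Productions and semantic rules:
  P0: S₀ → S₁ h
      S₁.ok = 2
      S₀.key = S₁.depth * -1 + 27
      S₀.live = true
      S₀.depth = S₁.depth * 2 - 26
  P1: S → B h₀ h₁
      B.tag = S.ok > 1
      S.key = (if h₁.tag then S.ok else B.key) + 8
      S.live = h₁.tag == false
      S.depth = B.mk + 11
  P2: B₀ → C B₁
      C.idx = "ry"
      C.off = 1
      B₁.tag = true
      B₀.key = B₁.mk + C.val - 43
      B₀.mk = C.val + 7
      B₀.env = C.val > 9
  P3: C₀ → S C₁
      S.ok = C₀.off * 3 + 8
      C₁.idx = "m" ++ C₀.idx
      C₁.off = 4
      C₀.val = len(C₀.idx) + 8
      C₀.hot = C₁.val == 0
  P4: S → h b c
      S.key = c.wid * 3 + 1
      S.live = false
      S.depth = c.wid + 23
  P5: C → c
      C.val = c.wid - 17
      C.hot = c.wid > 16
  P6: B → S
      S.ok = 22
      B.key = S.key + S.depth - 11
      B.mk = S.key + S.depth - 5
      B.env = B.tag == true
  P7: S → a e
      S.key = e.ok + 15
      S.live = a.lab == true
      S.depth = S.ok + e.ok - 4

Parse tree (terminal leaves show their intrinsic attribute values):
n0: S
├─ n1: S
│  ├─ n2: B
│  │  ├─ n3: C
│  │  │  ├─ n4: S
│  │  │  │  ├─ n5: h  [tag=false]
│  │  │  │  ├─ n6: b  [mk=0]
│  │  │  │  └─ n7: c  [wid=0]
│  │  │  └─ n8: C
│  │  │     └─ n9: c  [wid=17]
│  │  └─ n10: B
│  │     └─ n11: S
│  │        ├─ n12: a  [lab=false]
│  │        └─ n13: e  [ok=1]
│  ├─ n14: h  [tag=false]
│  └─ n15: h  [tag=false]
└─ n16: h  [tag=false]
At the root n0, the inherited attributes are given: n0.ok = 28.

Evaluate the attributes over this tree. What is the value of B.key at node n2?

-3

1. n0.ok = 28  [given at root]
2. n1.ok = 2  [2]
3. n2.tag = true  [S.ok > 1]
4. n3.idx = "ry"  ["ry"]
5. n3.off = 1  [1]
6. n4.ok = 11  [C₀.off * 3 + 8]
7. n5.tag = false  [terminal]
8. n6.mk = 0  [terminal]
9. n7.wid = 0  [terminal]
10. n4.key = 1  [c.wid * 3 + 1]
11. n4.live = false  [false]
12. n4.depth = 23  [c.wid + 23]
13. n8.idx = "mry"  ["m" ++ C₀.idx]
14. n8.off = 4  [4]
15. n9.wid = 17  [terminal]
16. n8.val = 0  [c.wid - 17]
17. n8.hot = true  [c.wid > 16]
18. n3.val = 10  [len(C₀.idx) + 8]
19. n3.hot = true  [C₁.val == 0]
20. n10.tag = true  [true]
21. n11.ok = 22  [22]
22. n12.lab = false  [terminal]
23. n13.ok = 1  [terminal]
24. n11.key = 16  [e.ok + 15]
25. n11.live = false  [a.lab == true]
26. n11.depth = 19  [S.ok + e.ok - 4]
27. n10.key = 24  [S.key + S.depth - 11]
28. n10.mk = 30  [S.key + S.depth - 5]
29. n10.env = true  [B.tag == true]
30. n2.key = -3  [B₁.mk + C.val - 43]
31. n2.mk = 17  [C.val + 7]
32. n2.env = true  [C.val > 9]
33. n14.tag = false  [terminal]
34. n15.tag = false  [terminal]
35. n1.key = 5  [(if h₁.tag then S.ok else B.key) + 8]
36. n1.live = true  [h₁.tag == false]
37. n1.depth = 28  [B.mk + 11]
38. n16.tag = false  [terminal]
39. n0.key = -1  [S₁.depth * -1 + 27]
40. n0.live = true  [true]
41. n0.depth = 30  [S₁.depth * 2 - 26]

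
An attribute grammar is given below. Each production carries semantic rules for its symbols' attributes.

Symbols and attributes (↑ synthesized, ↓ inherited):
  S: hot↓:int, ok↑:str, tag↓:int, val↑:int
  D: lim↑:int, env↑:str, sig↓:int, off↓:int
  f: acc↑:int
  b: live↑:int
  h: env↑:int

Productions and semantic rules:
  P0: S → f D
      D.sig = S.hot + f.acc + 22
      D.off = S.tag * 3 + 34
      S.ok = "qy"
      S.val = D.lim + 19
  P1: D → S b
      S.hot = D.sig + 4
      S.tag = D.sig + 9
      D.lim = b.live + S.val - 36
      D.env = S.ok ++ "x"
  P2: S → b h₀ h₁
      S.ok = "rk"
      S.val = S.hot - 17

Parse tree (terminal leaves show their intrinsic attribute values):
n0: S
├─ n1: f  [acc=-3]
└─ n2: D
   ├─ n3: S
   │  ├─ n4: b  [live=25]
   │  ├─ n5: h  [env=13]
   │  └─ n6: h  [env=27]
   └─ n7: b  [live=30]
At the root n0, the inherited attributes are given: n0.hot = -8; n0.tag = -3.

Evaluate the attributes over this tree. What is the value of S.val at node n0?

11

1. n0.hot = -8  [given at root]
2. n0.tag = -3  [given at root]
3. n1.acc = -3  [terminal]
4. n2.sig = 11  [S.hot + f.acc + 22]
5. n2.off = 25  [S.tag * 3 + 34]
6. n3.hot = 15  [D.sig + 4]
7. n3.tag = 20  [D.sig + 9]
8. n4.live = 25  [terminal]
9. n5.env = 13  [terminal]
10. n6.env = 27  [terminal]
11. n3.ok = "rk"  ["rk"]
12. n3.val = -2  [S.hot - 17]
13. n7.live = 30  [terminal]
14. n2.lim = -8  [b.live + S.val - 36]
15. n2.env = "rkx"  [S.ok ++ "x"]
16. n0.ok = "qy"  ["qy"]
17. n0.val = 11  [D.lim + 19]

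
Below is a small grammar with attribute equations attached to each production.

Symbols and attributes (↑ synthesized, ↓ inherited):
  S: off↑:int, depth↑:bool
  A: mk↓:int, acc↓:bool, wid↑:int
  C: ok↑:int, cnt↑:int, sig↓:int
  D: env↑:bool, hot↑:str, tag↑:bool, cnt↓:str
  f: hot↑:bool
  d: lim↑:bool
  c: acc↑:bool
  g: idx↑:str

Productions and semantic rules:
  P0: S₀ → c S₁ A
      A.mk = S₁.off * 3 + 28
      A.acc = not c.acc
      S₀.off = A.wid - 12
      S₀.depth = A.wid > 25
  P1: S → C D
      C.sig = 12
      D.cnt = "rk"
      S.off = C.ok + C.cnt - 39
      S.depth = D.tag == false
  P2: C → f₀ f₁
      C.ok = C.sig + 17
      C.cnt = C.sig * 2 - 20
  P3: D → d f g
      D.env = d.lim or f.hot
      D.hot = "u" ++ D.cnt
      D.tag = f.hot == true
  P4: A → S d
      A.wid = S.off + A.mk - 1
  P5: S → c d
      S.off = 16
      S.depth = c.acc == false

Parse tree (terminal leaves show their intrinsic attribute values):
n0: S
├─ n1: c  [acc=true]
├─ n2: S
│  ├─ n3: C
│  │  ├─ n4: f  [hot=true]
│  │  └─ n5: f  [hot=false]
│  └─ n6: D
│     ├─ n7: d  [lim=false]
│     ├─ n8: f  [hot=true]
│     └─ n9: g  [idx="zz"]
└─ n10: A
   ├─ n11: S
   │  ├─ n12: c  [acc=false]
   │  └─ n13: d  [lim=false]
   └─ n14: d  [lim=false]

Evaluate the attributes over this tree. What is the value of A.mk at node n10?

1. n1.acc = true  [terminal]
2. n3.sig = 12  [12]
3. n4.hot = true  [terminal]
4. n5.hot = false  [terminal]
5. n3.ok = 29  [C.sig + 17]
6. n3.cnt = 4  [C.sig * 2 - 20]
7. n6.cnt = "rk"  ["rk"]
8. n7.lim = false  [terminal]
9. n8.hot = true  [terminal]
10. n9.idx = "zz"  [terminal]
11. n6.env = true  [d.lim or f.hot]
12. n6.hot = "urk"  ["u" ++ D.cnt]
13. n6.tag = true  [f.hot == true]
14. n2.off = -6  [C.ok + C.cnt - 39]
15. n2.depth = false  [D.tag == false]
16. n10.mk = 10  [S₁.off * 3 + 28]
17. n10.acc = false  [not c.acc]
18. n12.acc = false  [terminal]
19. n13.lim = false  [terminal]
20. n11.off = 16  [16]
21. n11.depth = true  [c.acc == false]
22. n14.lim = false  [terminal]
23. n10.wid = 25  [S.off + A.mk - 1]
24. n0.off = 13  [A.wid - 12]
25. n0.depth = false  [A.wid > 25]

10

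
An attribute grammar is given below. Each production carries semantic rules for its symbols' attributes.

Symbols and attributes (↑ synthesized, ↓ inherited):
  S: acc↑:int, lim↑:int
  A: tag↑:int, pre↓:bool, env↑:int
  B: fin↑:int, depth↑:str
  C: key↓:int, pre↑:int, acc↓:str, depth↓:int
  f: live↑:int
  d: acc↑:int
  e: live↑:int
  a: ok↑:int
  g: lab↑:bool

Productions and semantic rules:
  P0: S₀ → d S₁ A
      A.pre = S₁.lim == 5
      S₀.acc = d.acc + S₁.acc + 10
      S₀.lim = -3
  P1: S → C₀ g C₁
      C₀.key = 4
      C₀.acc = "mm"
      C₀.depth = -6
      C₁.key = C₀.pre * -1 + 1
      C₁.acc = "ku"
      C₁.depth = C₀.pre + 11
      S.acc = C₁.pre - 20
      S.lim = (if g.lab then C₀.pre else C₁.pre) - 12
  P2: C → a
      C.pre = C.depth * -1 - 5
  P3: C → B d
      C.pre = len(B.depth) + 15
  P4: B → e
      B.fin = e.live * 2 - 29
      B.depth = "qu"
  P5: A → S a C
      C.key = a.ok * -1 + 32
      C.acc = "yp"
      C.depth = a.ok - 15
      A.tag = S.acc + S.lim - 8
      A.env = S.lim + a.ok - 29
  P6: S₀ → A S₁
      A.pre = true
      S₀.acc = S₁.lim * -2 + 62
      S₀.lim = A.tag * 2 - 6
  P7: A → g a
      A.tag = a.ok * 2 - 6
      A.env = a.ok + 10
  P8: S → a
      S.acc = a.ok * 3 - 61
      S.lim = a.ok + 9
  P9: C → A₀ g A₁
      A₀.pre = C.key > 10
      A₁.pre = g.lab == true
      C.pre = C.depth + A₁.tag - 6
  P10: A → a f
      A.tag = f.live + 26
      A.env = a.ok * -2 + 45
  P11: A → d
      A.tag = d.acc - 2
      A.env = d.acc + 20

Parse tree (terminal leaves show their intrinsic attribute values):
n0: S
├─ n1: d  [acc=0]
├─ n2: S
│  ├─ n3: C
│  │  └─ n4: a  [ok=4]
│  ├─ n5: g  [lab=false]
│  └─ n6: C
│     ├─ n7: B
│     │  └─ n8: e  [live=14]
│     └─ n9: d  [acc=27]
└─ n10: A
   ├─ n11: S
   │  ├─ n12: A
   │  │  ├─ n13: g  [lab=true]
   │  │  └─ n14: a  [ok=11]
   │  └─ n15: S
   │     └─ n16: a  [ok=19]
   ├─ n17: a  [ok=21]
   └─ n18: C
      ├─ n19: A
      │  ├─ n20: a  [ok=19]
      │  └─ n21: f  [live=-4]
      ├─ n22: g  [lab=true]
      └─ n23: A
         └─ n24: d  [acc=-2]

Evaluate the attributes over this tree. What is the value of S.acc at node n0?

1. n1.acc = 0  [terminal]
2. n3.key = 4  [4]
3. n3.acc = "mm"  ["mm"]
4. n3.depth = -6  [-6]
5. n4.ok = 4  [terminal]
6. n3.pre = 1  [C.depth * -1 - 5]
7. n5.lab = false  [terminal]
8. n6.key = 0  [C₀.pre * -1 + 1]
9. n6.acc = "ku"  ["ku"]
10. n6.depth = 12  [C₀.pre + 11]
11. n8.live = 14  [terminal]
12. n7.fin = -1  [e.live * 2 - 29]
13. n7.depth = "qu"  ["qu"]
14. n9.acc = 27  [terminal]
15. n6.pre = 17  [len(B.depth) + 15]
16. n2.acc = -3  [C₁.pre - 20]
17. n2.lim = 5  [(if g.lab then C₀.pre else C₁.pre) - 12]
18. n10.pre = true  [S₁.lim == 5]
19. n12.pre = true  [true]
20. n13.lab = true  [terminal]
21. n14.ok = 11  [terminal]
22. n12.tag = 16  [a.ok * 2 - 6]
23. n12.env = 21  [a.ok + 10]
24. n16.ok = 19  [terminal]
25. n15.acc = -4  [a.ok * 3 - 61]
26. n15.lim = 28  [a.ok + 9]
27. n11.acc = 6  [S₁.lim * -2 + 62]
28. n11.lim = 26  [A.tag * 2 - 6]
29. n17.ok = 21  [terminal]
30. n18.key = 11  [a.ok * -1 + 32]
31. n18.acc = "yp"  ["yp"]
32. n18.depth = 6  [a.ok - 15]
33. n19.pre = true  [C.key > 10]
34. n20.ok = 19  [terminal]
35. n21.live = -4  [terminal]
36. n19.tag = 22  [f.live + 26]
37. n19.env = 7  [a.ok * -2 + 45]
38. n22.lab = true  [terminal]
39. n23.pre = true  [g.lab == true]
40. n24.acc = -2  [terminal]
41. n23.tag = -4  [d.acc - 2]
42. n23.env = 18  [d.acc + 20]
43. n18.pre = -4  [C.depth + A₁.tag - 6]
44. n10.tag = 24  [S.acc + S.lim - 8]
45. n10.env = 18  [S.lim + a.ok - 29]
46. n0.acc = 7  [d.acc + S₁.acc + 10]
47. n0.lim = -3  [-3]

7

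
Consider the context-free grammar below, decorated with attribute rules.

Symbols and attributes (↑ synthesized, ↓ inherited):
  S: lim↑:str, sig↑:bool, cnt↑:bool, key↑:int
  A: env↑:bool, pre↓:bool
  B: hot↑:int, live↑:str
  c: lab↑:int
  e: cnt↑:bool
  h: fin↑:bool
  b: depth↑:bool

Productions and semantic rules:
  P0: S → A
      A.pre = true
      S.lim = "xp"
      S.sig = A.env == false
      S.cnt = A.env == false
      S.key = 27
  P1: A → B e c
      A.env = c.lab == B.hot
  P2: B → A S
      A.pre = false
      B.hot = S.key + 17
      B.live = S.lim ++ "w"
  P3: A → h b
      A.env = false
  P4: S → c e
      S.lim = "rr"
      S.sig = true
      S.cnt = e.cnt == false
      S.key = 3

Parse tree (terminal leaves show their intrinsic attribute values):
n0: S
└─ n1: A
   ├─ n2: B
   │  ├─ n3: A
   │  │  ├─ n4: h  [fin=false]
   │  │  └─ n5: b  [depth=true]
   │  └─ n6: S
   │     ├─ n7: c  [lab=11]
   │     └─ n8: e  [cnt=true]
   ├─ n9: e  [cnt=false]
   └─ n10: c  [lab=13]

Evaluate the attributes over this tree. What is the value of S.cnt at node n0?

true

1. n1.pre = true  [true]
2. n3.pre = false  [false]
3. n4.fin = false  [terminal]
4. n5.depth = true  [terminal]
5. n3.env = false  [false]
6. n7.lab = 11  [terminal]
7. n8.cnt = true  [terminal]
8. n6.lim = "rr"  ["rr"]
9. n6.sig = true  [true]
10. n6.cnt = false  [e.cnt == false]
11. n6.key = 3  [3]
12. n2.hot = 20  [S.key + 17]
13. n2.live = "rrw"  [S.lim ++ "w"]
14. n9.cnt = false  [terminal]
15. n10.lab = 13  [terminal]
16. n1.env = false  [c.lab == B.hot]
17. n0.lim = "xp"  ["xp"]
18. n0.sig = true  [A.env == false]
19. n0.cnt = true  [A.env == false]
20. n0.key = 27  [27]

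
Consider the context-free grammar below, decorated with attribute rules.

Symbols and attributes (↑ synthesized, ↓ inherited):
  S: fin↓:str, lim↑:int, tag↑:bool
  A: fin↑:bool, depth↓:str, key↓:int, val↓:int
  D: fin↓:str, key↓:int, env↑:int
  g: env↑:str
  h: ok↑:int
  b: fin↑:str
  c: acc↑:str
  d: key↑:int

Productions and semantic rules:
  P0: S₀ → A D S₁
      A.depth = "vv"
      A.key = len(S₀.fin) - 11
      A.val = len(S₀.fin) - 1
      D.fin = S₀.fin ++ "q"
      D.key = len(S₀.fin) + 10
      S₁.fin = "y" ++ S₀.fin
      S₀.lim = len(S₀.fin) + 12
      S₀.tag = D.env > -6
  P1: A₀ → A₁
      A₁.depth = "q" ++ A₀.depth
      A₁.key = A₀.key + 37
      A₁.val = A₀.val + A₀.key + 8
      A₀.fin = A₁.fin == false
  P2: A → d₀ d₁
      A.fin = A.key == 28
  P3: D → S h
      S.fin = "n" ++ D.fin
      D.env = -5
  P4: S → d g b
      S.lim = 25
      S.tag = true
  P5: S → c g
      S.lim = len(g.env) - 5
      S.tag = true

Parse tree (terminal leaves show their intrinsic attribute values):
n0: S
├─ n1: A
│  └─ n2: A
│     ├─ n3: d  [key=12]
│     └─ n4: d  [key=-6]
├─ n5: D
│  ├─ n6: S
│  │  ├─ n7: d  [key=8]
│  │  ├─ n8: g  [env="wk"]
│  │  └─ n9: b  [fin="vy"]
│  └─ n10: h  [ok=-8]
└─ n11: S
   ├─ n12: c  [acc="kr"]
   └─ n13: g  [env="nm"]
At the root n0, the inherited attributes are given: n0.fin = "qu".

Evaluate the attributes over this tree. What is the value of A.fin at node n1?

1. n0.fin = "qu"  [given at root]
2. n1.depth = "vv"  ["vv"]
3. n1.key = -9  [len(S₀.fin) - 11]
4. n1.val = 1  [len(S₀.fin) - 1]
5. n2.depth = "qvv"  ["q" ++ A₀.depth]
6. n2.key = 28  [A₀.key + 37]
7. n2.val = 0  [A₀.val + A₀.key + 8]
8. n3.key = 12  [terminal]
9. n4.key = -6  [terminal]
10. n2.fin = true  [A.key == 28]
11. n1.fin = false  [A₁.fin == false]
12. n5.fin = "quq"  [S₀.fin ++ "q"]
13. n5.key = 12  [len(S₀.fin) + 10]
14. n6.fin = "nquq"  ["n" ++ D.fin]
15. n7.key = 8  [terminal]
16. n8.env = "wk"  [terminal]
17. n9.fin = "vy"  [terminal]
18. n6.lim = 25  [25]
19. n6.tag = true  [true]
20. n10.ok = -8  [terminal]
21. n5.env = -5  [-5]
22. n11.fin = "yqu"  ["y" ++ S₀.fin]
23. n12.acc = "kr"  [terminal]
24. n13.env = "nm"  [terminal]
25. n11.lim = -3  [len(g.env) - 5]
26. n11.tag = true  [true]
27. n0.lim = 14  [len(S₀.fin) + 12]
28. n0.tag = true  [D.env > -6]

false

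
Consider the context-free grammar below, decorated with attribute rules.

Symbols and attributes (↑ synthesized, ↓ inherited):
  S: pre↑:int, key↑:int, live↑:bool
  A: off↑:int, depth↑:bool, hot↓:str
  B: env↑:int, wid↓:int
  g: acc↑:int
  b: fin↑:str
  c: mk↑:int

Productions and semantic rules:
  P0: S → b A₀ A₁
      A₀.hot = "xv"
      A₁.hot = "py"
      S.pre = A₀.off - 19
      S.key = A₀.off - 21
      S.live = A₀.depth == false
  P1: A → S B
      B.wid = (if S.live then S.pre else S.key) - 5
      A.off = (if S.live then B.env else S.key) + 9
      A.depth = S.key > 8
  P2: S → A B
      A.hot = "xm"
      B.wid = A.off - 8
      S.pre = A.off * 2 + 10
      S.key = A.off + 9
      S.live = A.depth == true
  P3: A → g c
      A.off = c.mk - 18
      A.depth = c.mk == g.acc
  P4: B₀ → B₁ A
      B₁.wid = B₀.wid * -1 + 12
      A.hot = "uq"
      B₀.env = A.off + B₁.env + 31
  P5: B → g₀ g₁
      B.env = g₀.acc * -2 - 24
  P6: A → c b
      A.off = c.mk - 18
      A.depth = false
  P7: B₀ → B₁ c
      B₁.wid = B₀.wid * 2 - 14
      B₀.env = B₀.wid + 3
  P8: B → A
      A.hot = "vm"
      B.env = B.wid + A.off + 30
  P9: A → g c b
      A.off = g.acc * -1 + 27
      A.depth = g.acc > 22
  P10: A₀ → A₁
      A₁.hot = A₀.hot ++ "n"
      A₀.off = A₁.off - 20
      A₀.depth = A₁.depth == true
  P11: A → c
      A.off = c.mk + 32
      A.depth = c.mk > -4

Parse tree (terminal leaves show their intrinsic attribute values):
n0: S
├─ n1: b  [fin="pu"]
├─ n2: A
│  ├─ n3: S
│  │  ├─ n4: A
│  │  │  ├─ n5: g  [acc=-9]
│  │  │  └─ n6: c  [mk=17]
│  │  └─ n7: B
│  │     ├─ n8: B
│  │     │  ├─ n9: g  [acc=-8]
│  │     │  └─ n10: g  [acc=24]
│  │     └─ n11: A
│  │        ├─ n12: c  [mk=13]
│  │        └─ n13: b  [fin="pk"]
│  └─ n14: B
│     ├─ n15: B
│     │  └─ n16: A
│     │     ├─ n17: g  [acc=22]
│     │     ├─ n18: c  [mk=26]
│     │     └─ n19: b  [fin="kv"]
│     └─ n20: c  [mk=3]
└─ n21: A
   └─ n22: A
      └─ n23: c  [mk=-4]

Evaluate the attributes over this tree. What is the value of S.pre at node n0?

1. n1.fin = "pu"  [terminal]
2. n2.hot = "xv"  ["xv"]
3. n4.hot = "xm"  ["xm"]
4. n5.acc = -9  [terminal]
5. n6.mk = 17  [terminal]
6. n4.off = -1  [c.mk - 18]
7. n4.depth = false  [c.mk == g.acc]
8. n7.wid = -9  [A.off - 8]
9. n8.wid = 21  [B₀.wid * -1 + 12]
10. n9.acc = -8  [terminal]
11. n10.acc = 24  [terminal]
12. n8.env = -8  [g₀.acc * -2 - 24]
13. n11.hot = "uq"  ["uq"]
14. n12.mk = 13  [terminal]
15. n13.fin = "pk"  [terminal]
16. n11.off = -5  [c.mk - 18]
17. n11.depth = false  [false]
18. n7.env = 18  [A.off + B₁.env + 31]
19. n3.pre = 8  [A.off * 2 + 10]
20. n3.key = 8  [A.off + 9]
21. n3.live = false  [A.depth == true]
22. n14.wid = 3  [(if S.live then S.pre else S.key) - 5]
23. n15.wid = -8  [B₀.wid * 2 - 14]
24. n16.hot = "vm"  ["vm"]
25. n17.acc = 22  [terminal]
26. n18.mk = 26  [terminal]
27. n19.fin = "kv"  [terminal]
28. n16.off = 5  [g.acc * -1 + 27]
29. n16.depth = false  [g.acc > 22]
30. n15.env = 27  [B.wid + A.off + 30]
31. n20.mk = 3  [terminal]
32. n14.env = 6  [B₀.wid + 3]
33. n2.off = 17  [(if S.live then B.env else S.key) + 9]
34. n2.depth = false  [S.key > 8]
35. n21.hot = "py"  ["py"]
36. n22.hot = "pyn"  [A₀.hot ++ "n"]
37. n23.mk = -4  [terminal]
38. n22.off = 28  [c.mk + 32]
39. n22.depth = false  [c.mk > -4]
40. n21.off = 8  [A₁.off - 20]
41. n21.depth = false  [A₁.depth == true]
42. n0.pre = -2  [A₀.off - 19]
43. n0.key = -4  [A₀.off - 21]
44. n0.live = true  [A₀.depth == false]

-2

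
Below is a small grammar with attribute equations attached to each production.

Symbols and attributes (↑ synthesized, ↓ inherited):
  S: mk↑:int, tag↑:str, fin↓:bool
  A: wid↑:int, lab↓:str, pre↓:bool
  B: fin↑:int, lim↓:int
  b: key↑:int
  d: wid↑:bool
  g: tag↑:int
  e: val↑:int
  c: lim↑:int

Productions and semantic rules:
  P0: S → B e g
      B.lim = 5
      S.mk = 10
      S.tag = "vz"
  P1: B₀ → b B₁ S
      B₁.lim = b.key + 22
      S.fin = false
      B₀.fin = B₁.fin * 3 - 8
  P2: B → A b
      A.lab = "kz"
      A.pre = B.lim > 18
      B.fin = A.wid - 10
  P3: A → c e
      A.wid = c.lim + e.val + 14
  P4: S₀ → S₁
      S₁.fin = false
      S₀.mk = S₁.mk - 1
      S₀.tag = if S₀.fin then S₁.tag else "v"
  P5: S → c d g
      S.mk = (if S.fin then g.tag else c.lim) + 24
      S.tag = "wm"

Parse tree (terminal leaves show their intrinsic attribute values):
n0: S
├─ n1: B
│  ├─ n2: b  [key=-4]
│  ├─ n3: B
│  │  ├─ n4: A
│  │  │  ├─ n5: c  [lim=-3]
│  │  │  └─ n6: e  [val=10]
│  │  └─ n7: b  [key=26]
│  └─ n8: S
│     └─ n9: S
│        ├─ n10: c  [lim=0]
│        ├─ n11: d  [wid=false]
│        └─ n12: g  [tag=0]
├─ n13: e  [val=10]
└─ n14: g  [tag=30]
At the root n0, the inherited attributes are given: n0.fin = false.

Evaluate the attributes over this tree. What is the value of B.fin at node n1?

25

1. n0.fin = false  [given at root]
2. n1.lim = 5  [5]
3. n2.key = -4  [terminal]
4. n3.lim = 18  [b.key + 22]
5. n4.lab = "kz"  ["kz"]
6. n4.pre = false  [B.lim > 18]
7. n5.lim = -3  [terminal]
8. n6.val = 10  [terminal]
9. n4.wid = 21  [c.lim + e.val + 14]
10. n7.key = 26  [terminal]
11. n3.fin = 11  [A.wid - 10]
12. n8.fin = false  [false]
13. n9.fin = false  [false]
14. n10.lim = 0  [terminal]
15. n11.wid = false  [terminal]
16. n12.tag = 0  [terminal]
17. n9.mk = 24  [(if S.fin then g.tag else c.lim) + 24]
18. n9.tag = "wm"  ["wm"]
19. n8.mk = 23  [S₁.mk - 1]
20. n8.tag = "v"  [if S₀.fin then S₁.tag else "v"]
21. n1.fin = 25  [B₁.fin * 3 - 8]
22. n13.val = 10  [terminal]
23. n14.tag = 30  [terminal]
24. n0.mk = 10  [10]
25. n0.tag = "vz"  ["vz"]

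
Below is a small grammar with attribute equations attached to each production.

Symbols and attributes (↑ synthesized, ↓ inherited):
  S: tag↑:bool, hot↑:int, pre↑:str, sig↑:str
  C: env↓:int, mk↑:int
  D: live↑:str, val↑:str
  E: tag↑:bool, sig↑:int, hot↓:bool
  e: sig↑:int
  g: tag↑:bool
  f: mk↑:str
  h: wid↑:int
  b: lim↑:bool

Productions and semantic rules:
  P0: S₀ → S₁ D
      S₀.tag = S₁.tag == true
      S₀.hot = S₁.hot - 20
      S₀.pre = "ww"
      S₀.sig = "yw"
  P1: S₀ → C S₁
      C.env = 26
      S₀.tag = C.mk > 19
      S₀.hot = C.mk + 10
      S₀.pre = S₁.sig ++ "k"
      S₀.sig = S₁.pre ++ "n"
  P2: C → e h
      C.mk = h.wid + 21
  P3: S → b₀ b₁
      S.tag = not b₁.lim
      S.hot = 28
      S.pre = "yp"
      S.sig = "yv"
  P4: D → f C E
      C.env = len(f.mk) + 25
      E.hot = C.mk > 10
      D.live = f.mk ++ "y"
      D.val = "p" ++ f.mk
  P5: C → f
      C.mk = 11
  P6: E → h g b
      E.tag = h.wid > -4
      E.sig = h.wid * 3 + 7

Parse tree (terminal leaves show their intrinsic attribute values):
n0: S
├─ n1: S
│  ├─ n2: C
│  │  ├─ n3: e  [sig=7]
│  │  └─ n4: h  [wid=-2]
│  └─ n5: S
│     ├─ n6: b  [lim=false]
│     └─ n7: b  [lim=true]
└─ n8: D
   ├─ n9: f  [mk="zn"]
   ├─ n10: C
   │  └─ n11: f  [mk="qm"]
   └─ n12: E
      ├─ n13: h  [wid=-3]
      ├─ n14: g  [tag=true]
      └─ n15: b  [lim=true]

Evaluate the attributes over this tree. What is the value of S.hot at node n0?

9

1. n2.env = 26  [26]
2. n3.sig = 7  [terminal]
3. n4.wid = -2  [terminal]
4. n2.mk = 19  [h.wid + 21]
5. n6.lim = false  [terminal]
6. n7.lim = true  [terminal]
7. n5.tag = false  [not b₁.lim]
8. n5.hot = 28  [28]
9. n5.pre = "yp"  ["yp"]
10. n5.sig = "yv"  ["yv"]
11. n1.tag = false  [C.mk > 19]
12. n1.hot = 29  [C.mk + 10]
13. n1.pre = "yvk"  [S₁.sig ++ "k"]
14. n1.sig = "ypn"  [S₁.pre ++ "n"]
15. n9.mk = "zn"  [terminal]
16. n10.env = 27  [len(f.mk) + 25]
17. n11.mk = "qm"  [terminal]
18. n10.mk = 11  [11]
19. n12.hot = true  [C.mk > 10]
20. n13.wid = -3  [terminal]
21. n14.tag = true  [terminal]
22. n15.lim = true  [terminal]
23. n12.tag = true  [h.wid > -4]
24. n12.sig = -2  [h.wid * 3 + 7]
25. n8.live = "zny"  [f.mk ++ "y"]
26. n8.val = "pzn"  ["p" ++ f.mk]
27. n0.tag = false  [S₁.tag == true]
28. n0.hot = 9  [S₁.hot - 20]
29. n0.pre = "ww"  ["ww"]
30. n0.sig = "yw"  ["yw"]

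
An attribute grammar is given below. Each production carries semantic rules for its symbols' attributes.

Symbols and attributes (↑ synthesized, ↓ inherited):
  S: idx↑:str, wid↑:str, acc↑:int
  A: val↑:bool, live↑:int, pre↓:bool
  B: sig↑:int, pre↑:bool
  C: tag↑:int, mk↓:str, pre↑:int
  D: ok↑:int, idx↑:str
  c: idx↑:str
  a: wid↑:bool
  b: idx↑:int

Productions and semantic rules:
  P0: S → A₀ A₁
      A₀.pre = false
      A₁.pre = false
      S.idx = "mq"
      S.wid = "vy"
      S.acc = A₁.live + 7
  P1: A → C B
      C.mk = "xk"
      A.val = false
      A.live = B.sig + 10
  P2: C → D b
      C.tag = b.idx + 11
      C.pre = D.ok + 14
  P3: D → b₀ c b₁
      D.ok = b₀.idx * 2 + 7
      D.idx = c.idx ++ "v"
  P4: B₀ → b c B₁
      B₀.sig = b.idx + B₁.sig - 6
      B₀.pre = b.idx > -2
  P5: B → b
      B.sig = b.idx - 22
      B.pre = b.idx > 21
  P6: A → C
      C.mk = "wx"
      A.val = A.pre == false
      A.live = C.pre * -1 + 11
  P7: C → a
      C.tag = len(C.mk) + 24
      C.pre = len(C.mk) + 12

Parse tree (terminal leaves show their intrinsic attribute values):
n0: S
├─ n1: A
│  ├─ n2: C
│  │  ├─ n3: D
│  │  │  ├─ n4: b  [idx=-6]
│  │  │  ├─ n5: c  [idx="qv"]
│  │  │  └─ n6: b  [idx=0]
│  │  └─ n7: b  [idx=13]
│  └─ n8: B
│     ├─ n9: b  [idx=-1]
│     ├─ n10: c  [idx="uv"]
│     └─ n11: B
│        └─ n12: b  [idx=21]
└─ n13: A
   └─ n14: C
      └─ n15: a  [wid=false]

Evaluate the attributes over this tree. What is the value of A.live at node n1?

2

1. n1.pre = false  [false]
2. n2.mk = "xk"  ["xk"]
3. n4.idx = -6  [terminal]
4. n5.idx = "qv"  [terminal]
5. n6.idx = 0  [terminal]
6. n3.ok = -5  [b₀.idx * 2 + 7]
7. n3.idx = "qvv"  [c.idx ++ "v"]
8. n7.idx = 13  [terminal]
9. n2.tag = 24  [b.idx + 11]
10. n2.pre = 9  [D.ok + 14]
11. n9.idx = -1  [terminal]
12. n10.idx = "uv"  [terminal]
13. n12.idx = 21  [terminal]
14. n11.sig = -1  [b.idx - 22]
15. n11.pre = false  [b.idx > 21]
16. n8.sig = -8  [b.idx + B₁.sig - 6]
17. n8.pre = true  [b.idx > -2]
18. n1.val = false  [false]
19. n1.live = 2  [B.sig + 10]
20. n13.pre = false  [false]
21. n14.mk = "wx"  ["wx"]
22. n15.wid = false  [terminal]
23. n14.tag = 26  [len(C.mk) + 24]
24. n14.pre = 14  [len(C.mk) + 12]
25. n13.val = true  [A.pre == false]
26. n13.live = -3  [C.pre * -1 + 11]
27. n0.idx = "mq"  ["mq"]
28. n0.wid = "vy"  ["vy"]
29. n0.acc = 4  [A₁.live + 7]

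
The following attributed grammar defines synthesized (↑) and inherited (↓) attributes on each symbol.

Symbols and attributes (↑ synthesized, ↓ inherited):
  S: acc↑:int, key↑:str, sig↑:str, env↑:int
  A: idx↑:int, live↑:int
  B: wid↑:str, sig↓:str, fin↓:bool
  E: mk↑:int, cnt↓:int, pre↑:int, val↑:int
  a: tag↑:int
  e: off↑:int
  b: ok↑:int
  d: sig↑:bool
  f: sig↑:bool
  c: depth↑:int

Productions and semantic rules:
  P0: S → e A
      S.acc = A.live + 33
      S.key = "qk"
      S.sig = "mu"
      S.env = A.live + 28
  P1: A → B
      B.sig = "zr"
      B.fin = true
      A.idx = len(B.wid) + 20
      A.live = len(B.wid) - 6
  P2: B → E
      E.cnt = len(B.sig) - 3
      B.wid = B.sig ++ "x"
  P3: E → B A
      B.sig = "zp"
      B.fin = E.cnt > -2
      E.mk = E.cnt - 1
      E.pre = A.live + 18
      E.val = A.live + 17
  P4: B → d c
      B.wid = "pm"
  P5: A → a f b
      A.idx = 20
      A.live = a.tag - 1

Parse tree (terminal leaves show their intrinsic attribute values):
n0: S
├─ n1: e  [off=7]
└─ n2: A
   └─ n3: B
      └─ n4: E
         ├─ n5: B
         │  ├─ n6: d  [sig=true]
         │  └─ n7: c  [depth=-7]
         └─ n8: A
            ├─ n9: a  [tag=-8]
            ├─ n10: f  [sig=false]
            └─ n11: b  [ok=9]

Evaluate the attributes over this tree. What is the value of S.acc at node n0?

30

1. n1.off = 7  [terminal]
2. n3.sig = "zr"  ["zr"]
3. n3.fin = true  [true]
4. n4.cnt = -1  [len(B.sig) - 3]
5. n5.sig = "zp"  ["zp"]
6. n5.fin = true  [E.cnt > -2]
7. n6.sig = true  [terminal]
8. n7.depth = -7  [terminal]
9. n5.wid = "pm"  ["pm"]
10. n9.tag = -8  [terminal]
11. n10.sig = false  [terminal]
12. n11.ok = 9  [terminal]
13. n8.idx = 20  [20]
14. n8.live = -9  [a.tag - 1]
15. n4.mk = -2  [E.cnt - 1]
16. n4.pre = 9  [A.live + 18]
17. n4.val = 8  [A.live + 17]
18. n3.wid = "zrx"  [B.sig ++ "x"]
19. n2.idx = 23  [len(B.wid) + 20]
20. n2.live = -3  [len(B.wid) - 6]
21. n0.acc = 30  [A.live + 33]
22. n0.key = "qk"  ["qk"]
23. n0.sig = "mu"  ["mu"]
24. n0.env = 25  [A.live + 28]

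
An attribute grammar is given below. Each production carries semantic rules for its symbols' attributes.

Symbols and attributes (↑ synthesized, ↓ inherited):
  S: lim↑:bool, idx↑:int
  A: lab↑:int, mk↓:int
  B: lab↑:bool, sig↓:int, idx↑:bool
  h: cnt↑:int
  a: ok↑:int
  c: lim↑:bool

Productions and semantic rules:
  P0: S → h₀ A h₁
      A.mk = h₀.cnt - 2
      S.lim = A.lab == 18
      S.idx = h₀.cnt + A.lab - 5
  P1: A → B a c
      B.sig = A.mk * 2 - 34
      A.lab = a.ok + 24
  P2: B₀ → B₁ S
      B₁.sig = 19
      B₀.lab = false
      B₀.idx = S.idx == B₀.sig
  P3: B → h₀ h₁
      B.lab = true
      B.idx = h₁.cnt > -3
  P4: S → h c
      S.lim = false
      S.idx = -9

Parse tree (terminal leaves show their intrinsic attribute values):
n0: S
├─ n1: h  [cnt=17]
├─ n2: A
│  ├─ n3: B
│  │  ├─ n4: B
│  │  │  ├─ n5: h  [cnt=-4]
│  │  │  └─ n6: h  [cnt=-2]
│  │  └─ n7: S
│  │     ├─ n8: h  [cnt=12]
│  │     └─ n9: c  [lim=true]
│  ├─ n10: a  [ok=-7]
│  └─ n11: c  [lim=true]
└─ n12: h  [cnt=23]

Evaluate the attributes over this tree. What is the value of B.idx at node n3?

1. n1.cnt = 17  [terminal]
2. n2.mk = 15  [h₀.cnt - 2]
3. n3.sig = -4  [A.mk * 2 - 34]
4. n4.sig = 19  [19]
5. n5.cnt = -4  [terminal]
6. n6.cnt = -2  [terminal]
7. n4.lab = true  [true]
8. n4.idx = true  [h₁.cnt > -3]
9. n8.cnt = 12  [terminal]
10. n9.lim = true  [terminal]
11. n7.lim = false  [false]
12. n7.idx = -9  [-9]
13. n3.lab = false  [false]
14. n3.idx = false  [S.idx == B₀.sig]
15. n10.ok = -7  [terminal]
16. n11.lim = true  [terminal]
17. n2.lab = 17  [a.ok + 24]
18. n12.cnt = 23  [terminal]
19. n0.lim = false  [A.lab == 18]
20. n0.idx = 29  [h₀.cnt + A.lab - 5]

false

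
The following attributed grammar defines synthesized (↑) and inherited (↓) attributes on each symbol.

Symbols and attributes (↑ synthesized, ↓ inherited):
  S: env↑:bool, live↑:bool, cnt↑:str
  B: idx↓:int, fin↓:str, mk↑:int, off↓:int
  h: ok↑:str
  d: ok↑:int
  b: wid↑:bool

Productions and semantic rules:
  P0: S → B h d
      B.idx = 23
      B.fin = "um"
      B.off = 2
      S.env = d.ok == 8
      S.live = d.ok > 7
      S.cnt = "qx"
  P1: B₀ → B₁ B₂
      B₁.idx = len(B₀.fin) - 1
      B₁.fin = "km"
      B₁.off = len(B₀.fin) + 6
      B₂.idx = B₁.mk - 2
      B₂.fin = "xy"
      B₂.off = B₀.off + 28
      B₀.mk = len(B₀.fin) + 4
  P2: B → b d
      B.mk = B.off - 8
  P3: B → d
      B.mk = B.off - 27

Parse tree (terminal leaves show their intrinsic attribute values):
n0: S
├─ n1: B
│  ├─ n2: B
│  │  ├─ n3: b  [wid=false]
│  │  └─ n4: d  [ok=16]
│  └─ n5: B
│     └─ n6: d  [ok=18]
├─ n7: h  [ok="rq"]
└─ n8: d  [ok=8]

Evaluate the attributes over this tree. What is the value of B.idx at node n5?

1. n1.idx = 23  [23]
2. n1.fin = "um"  ["um"]
3. n1.off = 2  [2]
4. n2.idx = 1  [len(B₀.fin) - 1]
5. n2.fin = "km"  ["km"]
6. n2.off = 8  [len(B₀.fin) + 6]
7. n3.wid = false  [terminal]
8. n4.ok = 16  [terminal]
9. n2.mk = 0  [B.off - 8]
10. n5.idx = -2  [B₁.mk - 2]
11. n5.fin = "xy"  ["xy"]
12. n5.off = 30  [B₀.off + 28]
13. n6.ok = 18  [terminal]
14. n5.mk = 3  [B.off - 27]
15. n1.mk = 6  [len(B₀.fin) + 4]
16. n7.ok = "rq"  [terminal]
17. n8.ok = 8  [terminal]
18. n0.env = true  [d.ok == 8]
19. n0.live = true  [d.ok > 7]
20. n0.cnt = "qx"  ["qx"]

-2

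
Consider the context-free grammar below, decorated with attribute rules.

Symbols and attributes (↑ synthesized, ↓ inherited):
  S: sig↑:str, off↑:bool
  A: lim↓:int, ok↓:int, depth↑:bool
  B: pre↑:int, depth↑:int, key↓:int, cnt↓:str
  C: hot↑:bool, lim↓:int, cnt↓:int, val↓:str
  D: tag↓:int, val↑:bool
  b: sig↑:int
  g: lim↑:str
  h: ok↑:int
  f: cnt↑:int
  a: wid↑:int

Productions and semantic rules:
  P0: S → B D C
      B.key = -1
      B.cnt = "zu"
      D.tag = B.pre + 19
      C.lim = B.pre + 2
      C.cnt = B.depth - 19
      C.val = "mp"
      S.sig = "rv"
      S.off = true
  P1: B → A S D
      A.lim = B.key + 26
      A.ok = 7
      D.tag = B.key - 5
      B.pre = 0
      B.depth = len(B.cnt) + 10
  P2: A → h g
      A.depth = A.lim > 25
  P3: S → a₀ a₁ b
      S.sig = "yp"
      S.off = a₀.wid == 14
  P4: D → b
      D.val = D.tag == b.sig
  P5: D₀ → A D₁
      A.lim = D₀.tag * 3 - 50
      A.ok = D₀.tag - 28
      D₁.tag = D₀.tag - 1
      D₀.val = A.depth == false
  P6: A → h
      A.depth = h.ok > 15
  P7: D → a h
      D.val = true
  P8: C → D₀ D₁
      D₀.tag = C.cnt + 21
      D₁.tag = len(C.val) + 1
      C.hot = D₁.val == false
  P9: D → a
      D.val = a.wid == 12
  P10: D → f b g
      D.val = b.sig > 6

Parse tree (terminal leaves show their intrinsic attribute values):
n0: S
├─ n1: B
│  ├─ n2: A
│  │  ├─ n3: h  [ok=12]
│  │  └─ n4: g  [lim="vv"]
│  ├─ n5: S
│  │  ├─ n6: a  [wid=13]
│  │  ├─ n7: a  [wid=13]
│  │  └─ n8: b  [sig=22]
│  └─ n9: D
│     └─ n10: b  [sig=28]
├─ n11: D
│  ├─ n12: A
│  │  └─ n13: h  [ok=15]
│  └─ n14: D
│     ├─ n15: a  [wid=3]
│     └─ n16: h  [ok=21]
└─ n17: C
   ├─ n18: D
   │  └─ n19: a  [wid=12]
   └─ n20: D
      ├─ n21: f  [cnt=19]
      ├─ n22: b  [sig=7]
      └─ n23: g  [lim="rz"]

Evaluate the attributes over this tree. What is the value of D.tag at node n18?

1. n1.key = -1  [-1]
2. n1.cnt = "zu"  ["zu"]
3. n2.lim = 25  [B.key + 26]
4. n2.ok = 7  [7]
5. n3.ok = 12  [terminal]
6. n4.lim = "vv"  [terminal]
7. n2.depth = false  [A.lim > 25]
8. n6.wid = 13  [terminal]
9. n7.wid = 13  [terminal]
10. n8.sig = 22  [terminal]
11. n5.sig = "yp"  ["yp"]
12. n5.off = false  [a₀.wid == 14]
13. n9.tag = -6  [B.key - 5]
14. n10.sig = 28  [terminal]
15. n9.val = false  [D.tag == b.sig]
16. n1.pre = 0  [0]
17. n1.depth = 12  [len(B.cnt) + 10]
18. n11.tag = 19  [B.pre + 19]
19. n12.lim = 7  [D₀.tag * 3 - 50]
20. n12.ok = -9  [D₀.tag - 28]
21. n13.ok = 15  [terminal]
22. n12.depth = false  [h.ok > 15]
23. n14.tag = 18  [D₀.tag - 1]
24. n15.wid = 3  [terminal]
25. n16.ok = 21  [terminal]
26. n14.val = true  [true]
27. n11.val = true  [A.depth == false]
28. n17.lim = 2  [B.pre + 2]
29. n17.cnt = -7  [B.depth - 19]
30. n17.val = "mp"  ["mp"]
31. n18.tag = 14  [C.cnt + 21]
32. n19.wid = 12  [terminal]
33. n18.val = true  [a.wid == 12]
34. n20.tag = 3  [len(C.val) + 1]
35. n21.cnt = 19  [terminal]
36. n22.sig = 7  [terminal]
37. n23.lim = "rz"  [terminal]
38. n20.val = true  [b.sig > 6]
39. n17.hot = false  [D₁.val == false]
40. n0.sig = "rv"  ["rv"]
41. n0.off = true  [true]

14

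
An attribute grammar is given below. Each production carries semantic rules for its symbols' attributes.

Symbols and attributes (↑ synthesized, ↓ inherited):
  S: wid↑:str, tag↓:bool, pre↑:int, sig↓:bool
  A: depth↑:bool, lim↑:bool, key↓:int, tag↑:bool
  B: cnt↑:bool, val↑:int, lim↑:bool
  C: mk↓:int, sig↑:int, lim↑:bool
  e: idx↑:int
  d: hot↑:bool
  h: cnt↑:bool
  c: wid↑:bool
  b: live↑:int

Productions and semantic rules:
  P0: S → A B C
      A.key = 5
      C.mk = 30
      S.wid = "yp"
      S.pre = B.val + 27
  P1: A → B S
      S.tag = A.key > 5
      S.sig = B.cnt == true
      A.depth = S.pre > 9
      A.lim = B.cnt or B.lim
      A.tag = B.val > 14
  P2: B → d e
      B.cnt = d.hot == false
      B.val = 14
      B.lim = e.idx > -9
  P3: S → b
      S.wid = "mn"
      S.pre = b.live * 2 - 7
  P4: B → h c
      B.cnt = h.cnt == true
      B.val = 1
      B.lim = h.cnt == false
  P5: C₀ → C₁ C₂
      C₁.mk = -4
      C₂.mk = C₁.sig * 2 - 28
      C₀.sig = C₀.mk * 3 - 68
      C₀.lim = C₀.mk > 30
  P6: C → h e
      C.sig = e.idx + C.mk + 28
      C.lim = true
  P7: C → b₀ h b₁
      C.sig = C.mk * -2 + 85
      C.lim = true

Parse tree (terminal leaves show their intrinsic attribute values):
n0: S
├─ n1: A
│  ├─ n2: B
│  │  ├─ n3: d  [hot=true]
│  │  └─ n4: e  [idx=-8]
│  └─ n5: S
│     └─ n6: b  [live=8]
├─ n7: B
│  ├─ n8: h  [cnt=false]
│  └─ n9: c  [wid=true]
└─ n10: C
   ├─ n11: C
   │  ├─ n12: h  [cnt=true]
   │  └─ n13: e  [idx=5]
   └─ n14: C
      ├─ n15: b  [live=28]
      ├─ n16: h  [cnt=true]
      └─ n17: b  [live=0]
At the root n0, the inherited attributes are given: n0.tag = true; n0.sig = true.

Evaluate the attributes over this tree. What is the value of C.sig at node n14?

1. n0.tag = true  [given at root]
2. n0.sig = true  [given at root]
3. n1.key = 5  [5]
4. n3.hot = true  [terminal]
5. n4.idx = -8  [terminal]
6. n2.cnt = false  [d.hot == false]
7. n2.val = 14  [14]
8. n2.lim = true  [e.idx > -9]
9. n5.tag = false  [A.key > 5]
10. n5.sig = false  [B.cnt == true]
11. n6.live = 8  [terminal]
12. n5.wid = "mn"  ["mn"]
13. n5.pre = 9  [b.live * 2 - 7]
14. n1.depth = false  [S.pre > 9]
15. n1.lim = true  [B.cnt or B.lim]
16. n1.tag = false  [B.val > 14]
17. n8.cnt = false  [terminal]
18. n9.wid = true  [terminal]
19. n7.cnt = false  [h.cnt == true]
20. n7.val = 1  [1]
21. n7.lim = true  [h.cnt == false]
22. n10.mk = 30  [30]
23. n11.mk = -4  [-4]
24. n12.cnt = true  [terminal]
25. n13.idx = 5  [terminal]
26. n11.sig = 29  [e.idx + C.mk + 28]
27. n11.lim = true  [true]
28. n14.mk = 30  [C₁.sig * 2 - 28]
29. n15.live = 28  [terminal]
30. n16.cnt = true  [terminal]
31. n17.live = 0  [terminal]
32. n14.sig = 25  [C.mk * -2 + 85]
33. n14.lim = true  [true]
34. n10.sig = 22  [C₀.mk * 3 - 68]
35. n10.lim = false  [C₀.mk > 30]
36. n0.wid = "yp"  ["yp"]
37. n0.pre = 28  [B.val + 27]

25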